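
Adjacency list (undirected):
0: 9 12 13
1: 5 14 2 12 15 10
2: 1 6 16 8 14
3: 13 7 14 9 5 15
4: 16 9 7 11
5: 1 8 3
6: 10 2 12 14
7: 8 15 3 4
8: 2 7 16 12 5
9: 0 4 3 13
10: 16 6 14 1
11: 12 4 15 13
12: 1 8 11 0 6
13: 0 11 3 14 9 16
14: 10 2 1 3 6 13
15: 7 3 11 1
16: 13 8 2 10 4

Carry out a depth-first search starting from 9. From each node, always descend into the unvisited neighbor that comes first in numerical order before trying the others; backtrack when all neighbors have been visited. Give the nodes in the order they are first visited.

Visit 9
9 → 0
0 → 12
12 → 1
1 → 2
2 → 6
6 → 10
10 → 14
14 → 3
3 → 5
5 → 8
8 → 7
7 → 4
4 → 11
11 → 13
13 → 16
11 → 15

9, 0, 12, 1, 2, 6, 10, 14, 3, 5, 8, 7, 4, 11, 13, 16, 15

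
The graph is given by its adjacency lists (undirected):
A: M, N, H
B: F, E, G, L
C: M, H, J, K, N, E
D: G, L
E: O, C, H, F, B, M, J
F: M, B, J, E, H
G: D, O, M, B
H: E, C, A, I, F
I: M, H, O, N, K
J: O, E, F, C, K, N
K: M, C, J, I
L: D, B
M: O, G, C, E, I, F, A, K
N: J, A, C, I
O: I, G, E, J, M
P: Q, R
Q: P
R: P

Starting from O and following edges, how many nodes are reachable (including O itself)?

BFS from O visits: O, I, G, E, J, M, H, N, K, D, B, C, F, A, L
Reachable nodes: 15 of 18 total.

15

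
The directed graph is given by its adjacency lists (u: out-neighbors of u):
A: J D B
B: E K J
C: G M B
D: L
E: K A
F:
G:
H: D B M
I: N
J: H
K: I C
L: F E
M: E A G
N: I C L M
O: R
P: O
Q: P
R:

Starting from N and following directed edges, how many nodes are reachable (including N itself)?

BFS from N visits: N, M, L, I, C, G, E, A, F, B, K, J, D, H
Reachable nodes: 14 of 18 total.

14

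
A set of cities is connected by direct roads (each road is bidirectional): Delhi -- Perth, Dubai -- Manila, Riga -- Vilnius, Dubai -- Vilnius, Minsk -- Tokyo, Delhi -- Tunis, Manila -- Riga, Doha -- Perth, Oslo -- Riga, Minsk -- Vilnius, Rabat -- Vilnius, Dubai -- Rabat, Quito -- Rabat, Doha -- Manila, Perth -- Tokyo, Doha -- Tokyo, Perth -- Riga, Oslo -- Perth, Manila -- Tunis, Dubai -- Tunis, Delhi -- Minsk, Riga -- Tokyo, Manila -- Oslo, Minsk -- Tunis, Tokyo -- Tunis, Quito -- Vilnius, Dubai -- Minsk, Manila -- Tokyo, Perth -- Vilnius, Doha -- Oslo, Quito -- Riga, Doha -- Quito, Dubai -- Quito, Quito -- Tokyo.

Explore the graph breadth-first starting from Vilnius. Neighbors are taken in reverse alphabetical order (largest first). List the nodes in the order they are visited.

Vilnius, Riga, Rabat, Quito, Perth, Minsk, Dubai, Tokyo, Oslo, Manila, Doha, Delhi, Tunis

Visit Vilnius; enqueue Riga, Rabat, Quito, Perth, Minsk, Dubai → queue [Riga, Rabat, Quito, Perth, Minsk, Dubai]
Visit Riga; enqueue Tokyo, Oslo, Manila → queue [Rabat, Quito, Perth, Minsk, Dubai, Tokyo, Oslo, Manila]
Visit Rabat → queue [Quito, Perth, Minsk, Dubai, Tokyo, Oslo, Manila]
Visit Quito; enqueue Doha → queue [Perth, Minsk, Dubai, Tokyo, Oslo, Manila, Doha]
Visit Perth; enqueue Delhi → queue [Minsk, Dubai, Tokyo, Oslo, Manila, Doha, Delhi]
Visit Minsk; enqueue Tunis → queue [Dubai, Tokyo, Oslo, Manila, Doha, Delhi, Tunis]
Visit Dubai → queue [Tokyo, Oslo, Manila, Doha, Delhi, Tunis]
Visit Tokyo → queue [Oslo, Manila, Doha, Delhi, Tunis]
Visit Oslo → queue [Manila, Doha, Delhi, Tunis]
Visit Manila → queue [Doha, Delhi, Tunis]
Visit Doha → queue [Delhi, Tunis]
Visit Delhi → queue [Tunis]
Visit Tunis → queue []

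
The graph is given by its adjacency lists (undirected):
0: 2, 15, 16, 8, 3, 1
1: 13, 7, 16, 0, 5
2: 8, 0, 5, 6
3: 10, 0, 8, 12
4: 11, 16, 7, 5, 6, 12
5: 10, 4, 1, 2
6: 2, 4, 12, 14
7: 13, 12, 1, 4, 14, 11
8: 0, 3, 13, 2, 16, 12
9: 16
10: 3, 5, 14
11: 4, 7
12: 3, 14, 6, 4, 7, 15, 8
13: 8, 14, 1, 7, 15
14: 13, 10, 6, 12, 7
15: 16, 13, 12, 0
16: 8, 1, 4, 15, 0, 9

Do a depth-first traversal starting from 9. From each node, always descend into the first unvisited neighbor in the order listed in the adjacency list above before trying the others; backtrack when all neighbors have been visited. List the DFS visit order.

Visit 9
9 → 16
16 → 8
8 → 0
0 → 2
2 → 5
5 → 10
10 → 3
3 → 12
12 → 14
14 → 13
13 → 1
1 → 7
7 → 4
4 → 11
4 → 6
13 → 15

9 -> 16 -> 8 -> 0 -> 2 -> 5 -> 10 -> 3 -> 12 -> 14 -> 13 -> 1 -> 7 -> 4 -> 11 -> 6 -> 15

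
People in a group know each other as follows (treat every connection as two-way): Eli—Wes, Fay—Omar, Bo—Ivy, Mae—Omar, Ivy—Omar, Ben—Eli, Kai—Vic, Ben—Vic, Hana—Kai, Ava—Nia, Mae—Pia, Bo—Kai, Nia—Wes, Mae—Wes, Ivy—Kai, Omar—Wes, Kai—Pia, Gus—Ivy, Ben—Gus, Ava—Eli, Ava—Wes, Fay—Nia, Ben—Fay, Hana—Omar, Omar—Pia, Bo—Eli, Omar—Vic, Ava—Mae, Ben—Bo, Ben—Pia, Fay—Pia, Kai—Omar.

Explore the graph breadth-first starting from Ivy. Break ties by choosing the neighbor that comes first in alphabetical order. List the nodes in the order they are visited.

Visit Ivy; enqueue Bo, Gus, Kai, Omar → queue [Bo, Gus, Kai, Omar]
Visit Bo; enqueue Ben, Eli → queue [Gus, Kai, Omar, Ben, Eli]
Visit Gus → queue [Kai, Omar, Ben, Eli]
Visit Kai; enqueue Hana, Pia, Vic → queue [Omar, Ben, Eli, Hana, Pia, Vic]
Visit Omar; enqueue Fay, Mae, Wes → queue [Ben, Eli, Hana, Pia, Vic, Fay, Mae, Wes]
Visit Ben → queue [Eli, Hana, Pia, Vic, Fay, Mae, Wes]
Visit Eli; enqueue Ava → queue [Hana, Pia, Vic, Fay, Mae, Wes, Ava]
Visit Hana → queue [Pia, Vic, Fay, Mae, Wes, Ava]
Visit Pia → queue [Vic, Fay, Mae, Wes, Ava]
Visit Vic → queue [Fay, Mae, Wes, Ava]
Visit Fay; enqueue Nia → queue [Mae, Wes, Ava, Nia]
Visit Mae → queue [Wes, Ava, Nia]
Visit Wes → queue [Ava, Nia]
Visit Ava → queue [Nia]
Visit Nia → queue []

Ivy → Bo → Gus → Kai → Omar → Ben → Eli → Hana → Pia → Vic → Fay → Mae → Wes → Ava → Nia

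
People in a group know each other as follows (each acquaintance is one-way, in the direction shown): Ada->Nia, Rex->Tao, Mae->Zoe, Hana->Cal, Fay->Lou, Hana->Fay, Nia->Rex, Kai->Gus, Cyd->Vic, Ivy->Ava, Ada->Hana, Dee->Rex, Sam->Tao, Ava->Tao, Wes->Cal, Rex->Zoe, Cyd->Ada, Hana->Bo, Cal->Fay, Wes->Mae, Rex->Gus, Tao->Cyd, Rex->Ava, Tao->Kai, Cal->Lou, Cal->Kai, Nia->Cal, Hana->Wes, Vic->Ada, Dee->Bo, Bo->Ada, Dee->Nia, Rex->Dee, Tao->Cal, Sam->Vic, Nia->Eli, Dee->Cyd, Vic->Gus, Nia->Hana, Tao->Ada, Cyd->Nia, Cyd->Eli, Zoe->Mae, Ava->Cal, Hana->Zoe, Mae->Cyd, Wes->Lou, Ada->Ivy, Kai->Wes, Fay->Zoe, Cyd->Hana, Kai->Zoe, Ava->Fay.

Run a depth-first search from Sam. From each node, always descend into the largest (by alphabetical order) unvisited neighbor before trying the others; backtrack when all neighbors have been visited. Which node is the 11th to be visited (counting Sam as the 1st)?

Wes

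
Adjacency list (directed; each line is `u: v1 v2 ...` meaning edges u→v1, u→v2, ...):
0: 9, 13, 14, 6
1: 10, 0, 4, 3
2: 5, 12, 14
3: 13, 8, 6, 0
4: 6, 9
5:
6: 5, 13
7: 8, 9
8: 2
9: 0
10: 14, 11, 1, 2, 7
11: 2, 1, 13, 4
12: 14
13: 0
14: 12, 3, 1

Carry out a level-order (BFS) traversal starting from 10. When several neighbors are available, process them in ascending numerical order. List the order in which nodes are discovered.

10, 1, 2, 7, 11, 14, 0, 3, 4, 5, 12, 8, 9, 13, 6

Visit 10; enqueue 1, 2, 7, 11, 14 → queue [1, 2, 7, 11, 14]
Visit 1; enqueue 0, 3, 4 → queue [2, 7, 11, 14, 0, 3, 4]
Visit 2; enqueue 5, 12 → queue [7, 11, 14, 0, 3, 4, 5, 12]
Visit 7; enqueue 8, 9 → queue [11, 14, 0, 3, 4, 5, 12, 8, 9]
Visit 11; enqueue 13 → queue [14, 0, 3, 4, 5, 12, 8, 9, 13]
Visit 14 → queue [0, 3, 4, 5, 12, 8, 9, 13]
Visit 0; enqueue 6 → queue [3, 4, 5, 12, 8, 9, 13, 6]
Visit 3 → queue [4, 5, 12, 8, 9, 13, 6]
Visit 4 → queue [5, 12, 8, 9, 13, 6]
Visit 5 → queue [12, 8, 9, 13, 6]
Visit 12 → queue [8, 9, 13, 6]
Visit 8 → queue [9, 13, 6]
Visit 9 → queue [13, 6]
Visit 13 → queue [6]
Visit 6 → queue []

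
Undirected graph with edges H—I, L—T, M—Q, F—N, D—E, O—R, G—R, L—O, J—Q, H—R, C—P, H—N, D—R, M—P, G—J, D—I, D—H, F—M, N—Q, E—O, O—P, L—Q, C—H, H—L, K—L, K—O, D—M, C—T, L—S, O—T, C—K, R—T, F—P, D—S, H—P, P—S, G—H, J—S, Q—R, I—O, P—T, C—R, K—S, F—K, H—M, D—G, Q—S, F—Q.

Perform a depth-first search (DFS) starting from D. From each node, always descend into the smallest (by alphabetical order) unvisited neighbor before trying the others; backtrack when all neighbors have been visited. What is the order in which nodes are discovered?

Visit D
D → E
E → O
O → I
I → H
H → C
C → K
K → F
F → M
M → P
P → S
S → J
J → G
G → R
R → Q
Q → L
L → T
Q → N

D E O I H C K F M P S J G R Q L T N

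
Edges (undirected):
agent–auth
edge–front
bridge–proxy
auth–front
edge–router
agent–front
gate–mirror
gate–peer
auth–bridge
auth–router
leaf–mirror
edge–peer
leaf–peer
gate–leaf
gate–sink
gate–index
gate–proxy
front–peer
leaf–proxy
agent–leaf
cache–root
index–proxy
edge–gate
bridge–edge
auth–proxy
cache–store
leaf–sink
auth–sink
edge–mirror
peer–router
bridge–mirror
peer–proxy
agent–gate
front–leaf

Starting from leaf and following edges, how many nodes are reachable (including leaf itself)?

BFS from leaf visits: leaf, agent, front, gate, mirror, peer, proxy, sink, auth, edge, index, bridge, router
Reachable nodes: 13 of 16 total.

13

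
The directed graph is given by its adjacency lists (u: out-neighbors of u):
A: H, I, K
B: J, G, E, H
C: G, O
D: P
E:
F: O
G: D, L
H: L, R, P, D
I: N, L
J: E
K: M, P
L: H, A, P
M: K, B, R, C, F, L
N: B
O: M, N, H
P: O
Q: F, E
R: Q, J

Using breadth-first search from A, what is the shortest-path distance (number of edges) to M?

Level 0: A
Level 1: H, I, K
Level 2: D, L, M, N, P, R
Level 3: B, C, F, J, O, Q
Level 4: E, G
M first appears at level 2.

2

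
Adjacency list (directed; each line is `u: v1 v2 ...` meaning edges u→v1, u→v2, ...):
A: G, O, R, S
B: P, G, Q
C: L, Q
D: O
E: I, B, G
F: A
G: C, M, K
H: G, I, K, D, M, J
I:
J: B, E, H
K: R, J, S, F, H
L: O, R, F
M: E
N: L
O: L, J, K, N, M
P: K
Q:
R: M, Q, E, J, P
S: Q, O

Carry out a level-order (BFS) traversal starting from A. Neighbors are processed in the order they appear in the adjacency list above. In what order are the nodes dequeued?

A G O R S C M K L J N Q E P F H B I D

Visit A; enqueue G, O, R, S → queue [G, O, R, S]
Visit G; enqueue C, M, K → queue [O, R, S, C, M, K]
Visit O; enqueue L, J, N → queue [R, S, C, M, K, L, J, N]
Visit R; enqueue Q, E, P → queue [S, C, M, K, L, J, N, Q, E, P]
Visit S → queue [C, M, K, L, J, N, Q, E, P]
Visit C → queue [M, K, L, J, N, Q, E, P]
Visit M → queue [K, L, J, N, Q, E, P]
Visit K; enqueue F, H → queue [L, J, N, Q, E, P, F, H]
Visit L → queue [J, N, Q, E, P, F, H]
Visit J; enqueue B → queue [N, Q, E, P, F, H, B]
Visit N → queue [Q, E, P, F, H, B]
Visit Q → queue [E, P, F, H, B]
Visit E; enqueue I → queue [P, F, H, B, I]
Visit P → queue [F, H, B, I]
Visit F → queue [H, B, I]
Visit H; enqueue D → queue [B, I, D]
Visit B → queue [I, D]
Visit I → queue [D]
Visit D → queue []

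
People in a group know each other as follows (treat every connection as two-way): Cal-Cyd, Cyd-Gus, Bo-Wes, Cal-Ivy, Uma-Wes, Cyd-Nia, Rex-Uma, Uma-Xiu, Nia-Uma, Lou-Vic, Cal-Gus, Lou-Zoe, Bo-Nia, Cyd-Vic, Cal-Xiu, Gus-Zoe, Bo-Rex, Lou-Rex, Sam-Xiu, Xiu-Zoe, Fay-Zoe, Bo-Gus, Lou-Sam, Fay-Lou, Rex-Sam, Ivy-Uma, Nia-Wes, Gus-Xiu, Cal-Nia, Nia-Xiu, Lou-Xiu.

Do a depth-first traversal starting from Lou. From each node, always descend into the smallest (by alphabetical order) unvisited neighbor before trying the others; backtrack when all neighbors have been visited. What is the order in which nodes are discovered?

Visit Lou
Lou → Fay
Fay → Zoe
Zoe → Gus
Gus → Bo
Bo → Nia
Nia → Cal
Cal → Cyd
Cyd → Vic
Cal → Ivy
Ivy → Uma
Uma → Rex
Rex → Sam
Sam → Xiu
Uma → Wes

Lou, Fay, Zoe, Gus, Bo, Nia, Cal, Cyd, Vic, Ivy, Uma, Rex, Sam, Xiu, Wes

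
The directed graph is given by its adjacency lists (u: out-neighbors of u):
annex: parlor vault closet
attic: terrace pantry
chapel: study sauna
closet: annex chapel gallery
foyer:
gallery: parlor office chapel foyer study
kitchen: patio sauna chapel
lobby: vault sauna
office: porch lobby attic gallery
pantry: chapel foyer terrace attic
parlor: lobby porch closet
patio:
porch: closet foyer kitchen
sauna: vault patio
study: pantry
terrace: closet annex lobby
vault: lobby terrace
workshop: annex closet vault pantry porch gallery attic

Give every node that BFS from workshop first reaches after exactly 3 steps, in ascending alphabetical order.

patio, sauna

Level 0: workshop
Level 1: annex, attic, closet, gallery, pantry, porch, vault
Level 2: chapel, foyer, kitchen, lobby, office, parlor, study, terrace
Level 3: patio, sauna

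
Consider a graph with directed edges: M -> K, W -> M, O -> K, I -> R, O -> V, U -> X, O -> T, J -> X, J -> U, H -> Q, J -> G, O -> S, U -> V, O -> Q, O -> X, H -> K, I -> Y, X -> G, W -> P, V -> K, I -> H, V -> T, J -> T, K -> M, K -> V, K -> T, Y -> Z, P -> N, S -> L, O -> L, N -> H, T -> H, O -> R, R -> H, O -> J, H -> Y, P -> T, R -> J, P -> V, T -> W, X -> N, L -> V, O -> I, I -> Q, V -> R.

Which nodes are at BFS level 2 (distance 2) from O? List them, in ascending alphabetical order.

Level 0: O
Level 1: I, J, K, L, Q, R, S, T, V, X
Level 2: G, H, M, N, U, W, Y
Level 3: P, Z

G, H, M, N, U, W, Y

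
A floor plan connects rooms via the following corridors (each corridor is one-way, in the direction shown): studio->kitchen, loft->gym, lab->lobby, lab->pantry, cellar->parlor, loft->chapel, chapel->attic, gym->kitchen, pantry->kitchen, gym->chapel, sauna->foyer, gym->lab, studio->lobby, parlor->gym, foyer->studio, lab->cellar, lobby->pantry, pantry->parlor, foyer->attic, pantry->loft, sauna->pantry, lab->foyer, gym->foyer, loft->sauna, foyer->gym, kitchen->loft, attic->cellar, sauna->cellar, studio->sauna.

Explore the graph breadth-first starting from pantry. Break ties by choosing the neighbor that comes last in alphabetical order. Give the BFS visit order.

pantry, parlor, loft, kitchen, gym, sauna, chapel, lab, foyer, cellar, attic, lobby, studio

Visit pantry; enqueue parlor, loft, kitchen → queue [parlor, loft, kitchen]
Visit parlor; enqueue gym → queue [loft, kitchen, gym]
Visit loft; enqueue sauna, chapel → queue [kitchen, gym, sauna, chapel]
Visit kitchen → queue [gym, sauna, chapel]
Visit gym; enqueue lab, foyer → queue [sauna, chapel, lab, foyer]
Visit sauna; enqueue cellar → queue [chapel, lab, foyer, cellar]
Visit chapel; enqueue attic → queue [lab, foyer, cellar, attic]
Visit lab; enqueue lobby → queue [foyer, cellar, attic, lobby]
Visit foyer; enqueue studio → queue [cellar, attic, lobby, studio]
Visit cellar → queue [attic, lobby, studio]
Visit attic → queue [lobby, studio]
Visit lobby → queue [studio]
Visit studio → queue []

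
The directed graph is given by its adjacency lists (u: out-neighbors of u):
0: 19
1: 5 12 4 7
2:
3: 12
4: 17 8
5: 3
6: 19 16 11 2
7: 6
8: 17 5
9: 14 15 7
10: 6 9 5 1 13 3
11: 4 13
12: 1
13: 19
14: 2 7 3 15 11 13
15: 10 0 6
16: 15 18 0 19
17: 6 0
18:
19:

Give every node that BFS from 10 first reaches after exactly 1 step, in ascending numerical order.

1, 3, 5, 6, 9, 13

Level 0: 10
Level 1: 1, 3, 5, 6, 9, 13
Level 2: 2, 4, 7, 11, 12, 14, 15, 16, 19
Level 3: 0, 8, 17, 18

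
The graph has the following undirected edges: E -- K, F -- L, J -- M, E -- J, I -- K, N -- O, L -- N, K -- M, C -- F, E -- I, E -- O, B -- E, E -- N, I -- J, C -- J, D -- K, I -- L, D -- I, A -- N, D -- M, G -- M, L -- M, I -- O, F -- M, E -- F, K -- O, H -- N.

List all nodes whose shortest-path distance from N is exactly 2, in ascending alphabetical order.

Level 0: N
Level 1: A, E, H, L, O
Level 2: B, F, I, J, K, M
Level 3: C, D, G

B, F, I, J, K, M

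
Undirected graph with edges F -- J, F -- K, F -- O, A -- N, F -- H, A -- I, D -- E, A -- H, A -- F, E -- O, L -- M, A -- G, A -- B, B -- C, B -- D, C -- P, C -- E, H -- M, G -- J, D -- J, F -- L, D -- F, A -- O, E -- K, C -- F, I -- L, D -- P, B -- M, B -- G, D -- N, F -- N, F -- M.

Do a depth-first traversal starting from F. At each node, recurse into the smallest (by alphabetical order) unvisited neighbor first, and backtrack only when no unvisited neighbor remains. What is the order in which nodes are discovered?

F → A → B → C → E → D → J → G → N → P → K → O → M → H → L → I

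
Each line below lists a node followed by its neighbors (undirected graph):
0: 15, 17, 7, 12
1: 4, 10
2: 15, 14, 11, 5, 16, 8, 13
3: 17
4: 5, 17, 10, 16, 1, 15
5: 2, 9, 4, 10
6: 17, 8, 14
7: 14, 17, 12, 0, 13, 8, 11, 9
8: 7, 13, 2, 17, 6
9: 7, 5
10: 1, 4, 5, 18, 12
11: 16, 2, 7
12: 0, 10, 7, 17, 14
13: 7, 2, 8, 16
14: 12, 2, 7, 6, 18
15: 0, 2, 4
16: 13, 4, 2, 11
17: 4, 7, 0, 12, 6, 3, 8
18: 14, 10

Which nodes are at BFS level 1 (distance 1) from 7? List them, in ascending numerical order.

Level 0: 7
Level 1: 0, 8, 9, 11, 12, 13, 14, 17
Level 2: 2, 3, 4, 5, 6, 10, 15, 16, 18
Level 3: 1

0, 8, 9, 11, 12, 13, 14, 17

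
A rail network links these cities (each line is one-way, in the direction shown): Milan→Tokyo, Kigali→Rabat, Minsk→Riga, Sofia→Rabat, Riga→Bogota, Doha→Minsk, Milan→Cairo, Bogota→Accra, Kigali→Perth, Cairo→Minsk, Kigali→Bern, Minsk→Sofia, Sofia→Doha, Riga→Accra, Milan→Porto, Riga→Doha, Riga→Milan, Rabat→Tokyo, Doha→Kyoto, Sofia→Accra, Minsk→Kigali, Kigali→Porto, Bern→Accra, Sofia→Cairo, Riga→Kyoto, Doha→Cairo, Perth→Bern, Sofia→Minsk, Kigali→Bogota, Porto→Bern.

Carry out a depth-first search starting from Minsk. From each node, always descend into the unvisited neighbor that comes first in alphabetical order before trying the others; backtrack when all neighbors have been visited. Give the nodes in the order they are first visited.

Visit Minsk
Minsk → Kigali
Kigali → Bern
Bern → Accra
Kigali → Bogota
Kigali → Perth
Kigali → Porto
Kigali → Rabat
Rabat → Tokyo
Minsk → Riga
Riga → Doha
Doha → Cairo
Doha → Kyoto
Riga → Milan
Minsk → Sofia

Minsk Kigali Bern Accra Bogota Perth Porto Rabat Tokyo Riga Doha Cairo Kyoto Milan Sofia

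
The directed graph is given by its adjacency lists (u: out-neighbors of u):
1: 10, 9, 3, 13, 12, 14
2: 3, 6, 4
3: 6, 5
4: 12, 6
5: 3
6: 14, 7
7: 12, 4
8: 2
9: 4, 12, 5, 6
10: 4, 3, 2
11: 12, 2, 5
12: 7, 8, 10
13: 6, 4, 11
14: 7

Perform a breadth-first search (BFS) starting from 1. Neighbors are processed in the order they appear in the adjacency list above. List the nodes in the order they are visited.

Visit 1; enqueue 10, 9, 3, 13, 12, 14 → queue [10, 9, 3, 13, 12, 14]
Visit 10; enqueue 4, 2 → queue [9, 3, 13, 12, 14, 4, 2]
Visit 9; enqueue 5, 6 → queue [3, 13, 12, 14, 4, 2, 5, 6]
Visit 3 → queue [13, 12, 14, 4, 2, 5, 6]
Visit 13; enqueue 11 → queue [12, 14, 4, 2, 5, 6, 11]
Visit 12; enqueue 7, 8 → queue [14, 4, 2, 5, 6, 11, 7, 8]
Visit 14 → queue [4, 2, 5, 6, 11, 7, 8]
Visit 4 → queue [2, 5, 6, 11, 7, 8]
Visit 2 → queue [5, 6, 11, 7, 8]
Visit 5 → queue [6, 11, 7, 8]
Visit 6 → queue [11, 7, 8]
Visit 11 → queue [7, 8]
Visit 7 → queue [8]
Visit 8 → queue []

1 10 9 3 13 12 14 4 2 5 6 11 7 8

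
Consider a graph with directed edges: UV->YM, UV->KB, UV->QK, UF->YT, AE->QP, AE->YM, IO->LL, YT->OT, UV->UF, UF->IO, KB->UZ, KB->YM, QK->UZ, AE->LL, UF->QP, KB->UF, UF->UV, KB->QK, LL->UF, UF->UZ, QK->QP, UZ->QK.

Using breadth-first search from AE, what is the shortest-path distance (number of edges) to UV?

Level 0: AE
Level 1: LL, QP, YM
Level 2: UF
Level 3: IO, UV, UZ, YT
Level 4: KB, OT, QK
UV first appears at level 3.

3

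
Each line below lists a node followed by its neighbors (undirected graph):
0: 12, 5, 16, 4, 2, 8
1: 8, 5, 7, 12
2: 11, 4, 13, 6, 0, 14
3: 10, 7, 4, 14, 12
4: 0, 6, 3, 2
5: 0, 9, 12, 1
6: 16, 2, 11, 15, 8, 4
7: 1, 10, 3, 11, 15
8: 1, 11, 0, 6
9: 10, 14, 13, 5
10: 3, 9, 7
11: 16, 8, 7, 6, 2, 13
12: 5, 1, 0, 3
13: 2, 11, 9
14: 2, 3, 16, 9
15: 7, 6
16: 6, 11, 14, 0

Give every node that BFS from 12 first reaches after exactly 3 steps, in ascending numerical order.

Level 0: 12
Level 1: 0, 1, 3, 5
Level 2: 2, 4, 7, 8, 9, 10, 14, 16
Level 3: 6, 11, 13, 15

6, 11, 13, 15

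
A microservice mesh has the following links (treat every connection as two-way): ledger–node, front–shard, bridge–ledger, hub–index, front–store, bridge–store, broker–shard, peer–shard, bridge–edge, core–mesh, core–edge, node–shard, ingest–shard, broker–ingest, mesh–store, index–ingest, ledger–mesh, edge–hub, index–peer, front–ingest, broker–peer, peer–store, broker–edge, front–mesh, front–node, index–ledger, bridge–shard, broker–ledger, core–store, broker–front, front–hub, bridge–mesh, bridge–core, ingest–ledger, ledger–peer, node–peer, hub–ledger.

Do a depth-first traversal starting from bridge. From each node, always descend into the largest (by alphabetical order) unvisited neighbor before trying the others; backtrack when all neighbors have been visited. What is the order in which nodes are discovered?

Visit bridge
bridge → store
store → peer
peer → shard
shard → node
node → ledger
ledger → mesh
mesh → front
front → ingest
ingest → index
index → hub
hub → edge
edge → core
edge → broker

bridge store peer shard node ledger mesh front ingest index hub edge core broker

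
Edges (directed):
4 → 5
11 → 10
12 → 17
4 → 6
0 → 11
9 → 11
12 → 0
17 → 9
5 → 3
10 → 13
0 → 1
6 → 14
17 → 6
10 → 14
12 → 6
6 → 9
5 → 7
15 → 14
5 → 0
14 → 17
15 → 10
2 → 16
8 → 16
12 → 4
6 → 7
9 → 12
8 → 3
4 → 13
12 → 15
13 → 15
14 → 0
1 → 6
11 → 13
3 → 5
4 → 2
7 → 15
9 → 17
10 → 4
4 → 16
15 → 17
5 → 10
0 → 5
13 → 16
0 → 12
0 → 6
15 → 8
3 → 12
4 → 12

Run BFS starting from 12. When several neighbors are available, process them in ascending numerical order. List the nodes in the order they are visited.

12 → 0 → 4 → 6 → 15 → 17 → 1 → 5 → 11 → 2 → 13 → 16 → 7 → 9 → 14 → 8 → 10 → 3

Visit 12; enqueue 0, 4, 6, 15, 17 → queue [0, 4, 6, 15, 17]
Visit 0; enqueue 1, 5, 11 → queue [4, 6, 15, 17, 1, 5, 11]
Visit 4; enqueue 2, 13, 16 → queue [6, 15, 17, 1, 5, 11, 2, 13, 16]
Visit 6; enqueue 7, 9, 14 → queue [15, 17, 1, 5, 11, 2, 13, 16, 7, 9, 14]
Visit 15; enqueue 8, 10 → queue [17, 1, 5, 11, 2, 13, 16, 7, 9, 14, 8, 10]
Visit 17 → queue [1, 5, 11, 2, 13, 16, 7, 9, 14, 8, 10]
Visit 1 → queue [5, 11, 2, 13, 16, 7, 9, 14, 8, 10]
Visit 5; enqueue 3 → queue [11, 2, 13, 16, 7, 9, 14, 8, 10, 3]
Visit 11 → queue [2, 13, 16, 7, 9, 14, 8, 10, 3]
Visit 2 → queue [13, 16, 7, 9, 14, 8, 10, 3]
Visit 13 → queue [16, 7, 9, 14, 8, 10, 3]
Visit 16 → queue [7, 9, 14, 8, 10, 3]
Visit 7 → queue [9, 14, 8, 10, 3]
Visit 9 → queue [14, 8, 10, 3]
Visit 14 → queue [8, 10, 3]
Visit 8 → queue [10, 3]
Visit 10 → queue [3]
Visit 3 → queue []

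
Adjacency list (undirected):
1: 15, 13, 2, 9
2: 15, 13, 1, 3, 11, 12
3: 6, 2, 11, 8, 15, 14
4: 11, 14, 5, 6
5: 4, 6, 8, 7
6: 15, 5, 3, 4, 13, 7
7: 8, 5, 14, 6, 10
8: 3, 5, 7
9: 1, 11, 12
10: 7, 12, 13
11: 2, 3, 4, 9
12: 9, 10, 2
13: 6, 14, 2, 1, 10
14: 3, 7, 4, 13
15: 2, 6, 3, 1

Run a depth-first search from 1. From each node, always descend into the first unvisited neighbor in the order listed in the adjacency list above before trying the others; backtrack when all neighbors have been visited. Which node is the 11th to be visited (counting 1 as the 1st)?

7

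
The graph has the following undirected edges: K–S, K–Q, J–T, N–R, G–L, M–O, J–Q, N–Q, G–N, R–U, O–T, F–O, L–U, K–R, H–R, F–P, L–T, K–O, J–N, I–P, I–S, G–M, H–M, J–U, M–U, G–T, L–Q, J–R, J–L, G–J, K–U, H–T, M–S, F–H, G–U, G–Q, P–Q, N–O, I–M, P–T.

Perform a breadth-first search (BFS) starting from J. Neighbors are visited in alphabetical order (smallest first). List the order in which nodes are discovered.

J -> G -> L -> N -> Q -> R -> T -> U -> M -> O -> K -> P -> H -> I -> S -> F

Visit J; enqueue G, L, N, Q, R, T, U → queue [G, L, N, Q, R, T, U]
Visit G; enqueue M → queue [L, N, Q, R, T, U, M]
Visit L → queue [N, Q, R, T, U, M]
Visit N; enqueue O → queue [Q, R, T, U, M, O]
Visit Q; enqueue K, P → queue [R, T, U, M, O, K, P]
Visit R; enqueue H → queue [T, U, M, O, K, P, H]
Visit T → queue [U, M, O, K, P, H]
Visit U → queue [M, O, K, P, H]
Visit M; enqueue I, S → queue [O, K, P, H, I, S]
Visit O; enqueue F → queue [K, P, H, I, S, F]
Visit K → queue [P, H, I, S, F]
Visit P → queue [H, I, S, F]
Visit H → queue [I, S, F]
Visit I → queue [S, F]
Visit S → queue [F]
Visit F → queue []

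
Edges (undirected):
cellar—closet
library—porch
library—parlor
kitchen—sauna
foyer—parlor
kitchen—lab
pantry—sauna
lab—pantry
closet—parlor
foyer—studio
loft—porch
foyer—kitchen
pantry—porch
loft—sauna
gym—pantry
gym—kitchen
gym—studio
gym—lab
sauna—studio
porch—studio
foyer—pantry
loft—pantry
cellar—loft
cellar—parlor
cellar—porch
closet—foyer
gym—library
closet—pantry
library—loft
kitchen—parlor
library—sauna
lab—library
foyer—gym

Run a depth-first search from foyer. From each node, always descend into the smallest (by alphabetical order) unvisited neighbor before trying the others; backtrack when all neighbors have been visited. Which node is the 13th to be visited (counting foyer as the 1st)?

parlor

Visit foyer
foyer → closet
closet → cellar
cellar → loft
loft → library
library → gym
gym → kitchen
kitchen → lab
lab → pantry
pantry → porch
porch → studio
studio → sauna
kitchen → parlor

Visit order: foyer, closet, cellar, loft, library, gym, kitchen, lab, pantry, porch, studio, sauna, parlor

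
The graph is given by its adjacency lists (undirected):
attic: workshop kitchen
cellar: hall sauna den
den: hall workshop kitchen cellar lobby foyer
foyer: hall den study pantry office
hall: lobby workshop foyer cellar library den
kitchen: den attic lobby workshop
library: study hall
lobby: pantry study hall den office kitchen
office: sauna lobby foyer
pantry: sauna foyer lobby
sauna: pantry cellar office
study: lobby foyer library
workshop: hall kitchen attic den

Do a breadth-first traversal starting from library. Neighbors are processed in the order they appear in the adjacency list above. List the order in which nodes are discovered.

Visit library; enqueue study, hall → queue [study, hall]
Visit study; enqueue lobby, foyer → queue [hall, lobby, foyer]
Visit hall; enqueue workshop, cellar, den → queue [lobby, foyer, workshop, cellar, den]
Visit lobby; enqueue pantry, office, kitchen → queue [foyer, workshop, cellar, den, pantry, office, kitchen]
Visit foyer → queue [workshop, cellar, den, pantry, office, kitchen]
Visit workshop; enqueue attic → queue [cellar, den, pantry, office, kitchen, attic]
Visit cellar; enqueue sauna → queue [den, pantry, office, kitchen, attic, sauna]
Visit den → queue [pantry, office, kitchen, attic, sauna]
Visit pantry → queue [office, kitchen, attic, sauna]
Visit office → queue [kitchen, attic, sauna]
Visit kitchen → queue [attic, sauna]
Visit attic → queue [sauna]
Visit sauna → queue []

library -> study -> hall -> lobby -> foyer -> workshop -> cellar -> den -> pantry -> office -> kitchen -> attic -> sauna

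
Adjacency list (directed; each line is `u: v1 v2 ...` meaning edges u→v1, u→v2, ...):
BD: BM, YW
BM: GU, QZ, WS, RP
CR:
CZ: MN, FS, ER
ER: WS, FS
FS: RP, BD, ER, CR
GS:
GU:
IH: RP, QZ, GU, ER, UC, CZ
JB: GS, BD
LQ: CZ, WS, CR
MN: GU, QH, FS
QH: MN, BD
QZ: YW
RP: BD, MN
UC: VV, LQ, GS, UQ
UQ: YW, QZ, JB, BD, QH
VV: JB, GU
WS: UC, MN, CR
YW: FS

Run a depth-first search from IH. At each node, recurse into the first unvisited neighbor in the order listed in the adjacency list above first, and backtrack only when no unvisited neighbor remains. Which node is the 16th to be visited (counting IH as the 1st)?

Visit IH
IH → RP
RP → BD
BD → BM
BM → GU
BM → QZ
QZ → YW
YW → FS
FS → ER
ER → WS
WS → UC
UC → VV
VV → JB
JB → GS
UC → LQ
LQ → CZ
CZ → MN
MN → QH
LQ → CR
UC → UQ

Visit order: IH, RP, BD, BM, GU, QZ, YW, FS, ER, WS, UC, VV, JB, GS, LQ, CZ, MN, QH, CR, UQ

CZ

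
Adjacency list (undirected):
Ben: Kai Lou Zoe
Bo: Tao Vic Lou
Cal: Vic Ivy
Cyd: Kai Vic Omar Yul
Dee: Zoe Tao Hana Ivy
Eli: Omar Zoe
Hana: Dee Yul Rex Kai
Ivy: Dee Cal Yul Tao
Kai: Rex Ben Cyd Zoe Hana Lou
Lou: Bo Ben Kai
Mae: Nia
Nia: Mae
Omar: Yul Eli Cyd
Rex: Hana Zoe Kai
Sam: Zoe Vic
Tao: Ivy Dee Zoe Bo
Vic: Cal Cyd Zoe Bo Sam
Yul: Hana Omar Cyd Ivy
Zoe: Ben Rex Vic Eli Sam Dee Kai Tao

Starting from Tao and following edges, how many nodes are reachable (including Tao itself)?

17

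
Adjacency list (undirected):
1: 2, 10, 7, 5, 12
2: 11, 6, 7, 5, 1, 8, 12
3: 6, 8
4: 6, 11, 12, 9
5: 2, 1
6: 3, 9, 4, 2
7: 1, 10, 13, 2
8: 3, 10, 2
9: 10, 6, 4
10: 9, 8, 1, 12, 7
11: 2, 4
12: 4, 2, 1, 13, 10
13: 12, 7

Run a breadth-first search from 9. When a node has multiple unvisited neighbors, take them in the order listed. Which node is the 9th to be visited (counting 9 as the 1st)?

Visit 9; enqueue 10, 6, 4 → queue [10, 6, 4]
Visit 10; enqueue 8, 1, 12, 7 → queue [6, 4, 8, 1, 12, 7]
Visit 6; enqueue 3, 2 → queue [4, 8, 1, 12, 7, 3, 2]
Visit 4; enqueue 11 → queue [8, 1, 12, 7, 3, 2, 11]
Visit 8 → queue [1, 12, 7, 3, 2, 11]
Visit 1; enqueue 5 → queue [12, 7, 3, 2, 11, 5]
Visit 12; enqueue 13 → queue [7, 3, 2, 11, 5, 13]
Visit 7 → queue [3, 2, 11, 5, 13]
Visit 3 → queue [2, 11, 5, 13]
Visit 2 → queue [11, 5, 13]
Visit 11 → queue [5, 13]
Visit 5 → queue [13]
Visit 13 → queue []

Visit order: 9, 10, 6, 4, 8, 1, 12, 7, 3, 2, 11, 5, 13

3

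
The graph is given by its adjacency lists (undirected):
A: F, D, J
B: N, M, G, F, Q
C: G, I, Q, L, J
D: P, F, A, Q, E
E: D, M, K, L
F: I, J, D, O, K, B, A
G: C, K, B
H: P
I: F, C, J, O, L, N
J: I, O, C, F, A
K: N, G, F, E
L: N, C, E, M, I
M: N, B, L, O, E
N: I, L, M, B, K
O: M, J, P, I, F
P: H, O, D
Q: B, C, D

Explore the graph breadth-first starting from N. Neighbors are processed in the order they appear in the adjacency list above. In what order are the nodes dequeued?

N, I, L, M, B, K, F, C, J, O, E, G, Q, D, A, P, H

Visit N; enqueue I, L, M, B, K → queue [I, L, M, B, K]
Visit I; enqueue F, C, J, O → queue [L, M, B, K, F, C, J, O]
Visit L; enqueue E → queue [M, B, K, F, C, J, O, E]
Visit M → queue [B, K, F, C, J, O, E]
Visit B; enqueue G, Q → queue [K, F, C, J, O, E, G, Q]
Visit K → queue [F, C, J, O, E, G, Q]
Visit F; enqueue D, A → queue [C, J, O, E, G, Q, D, A]
Visit C → queue [J, O, E, G, Q, D, A]
Visit J → queue [O, E, G, Q, D, A]
Visit O; enqueue P → queue [E, G, Q, D, A, P]
Visit E → queue [G, Q, D, A, P]
Visit G → queue [Q, D, A, P]
Visit Q → queue [D, A, P]
Visit D → queue [A, P]
Visit A → queue [P]
Visit P; enqueue H → queue [H]
Visit H → queue []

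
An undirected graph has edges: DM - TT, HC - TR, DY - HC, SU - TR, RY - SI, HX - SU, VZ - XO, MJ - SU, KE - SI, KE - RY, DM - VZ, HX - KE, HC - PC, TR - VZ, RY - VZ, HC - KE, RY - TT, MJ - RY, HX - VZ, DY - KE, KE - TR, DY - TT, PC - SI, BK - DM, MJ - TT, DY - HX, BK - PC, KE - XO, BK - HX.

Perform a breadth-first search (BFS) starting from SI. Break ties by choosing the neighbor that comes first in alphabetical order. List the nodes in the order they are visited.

Visit SI; enqueue KE, PC, RY → queue [KE, PC, RY]
Visit KE; enqueue DY, HC, HX, TR, XO → queue [PC, RY, DY, HC, HX, TR, XO]
Visit PC; enqueue BK → queue [RY, DY, HC, HX, TR, XO, BK]
Visit RY; enqueue MJ, TT, VZ → queue [DY, HC, HX, TR, XO, BK, MJ, TT, VZ]
Visit DY → queue [HC, HX, TR, XO, BK, MJ, TT, VZ]
Visit HC → queue [HX, TR, XO, BK, MJ, TT, VZ]
Visit HX; enqueue SU → queue [TR, XO, BK, MJ, TT, VZ, SU]
Visit TR → queue [XO, BK, MJ, TT, VZ, SU]
Visit XO → queue [BK, MJ, TT, VZ, SU]
Visit BK; enqueue DM → queue [MJ, TT, VZ, SU, DM]
Visit MJ → queue [TT, VZ, SU, DM]
Visit TT → queue [VZ, SU, DM]
Visit VZ → queue [SU, DM]
Visit SU → queue [DM]
Visit DM → queue []

SI -> KE -> PC -> RY -> DY -> HC -> HX -> TR -> XO -> BK -> MJ -> TT -> VZ -> SU -> DM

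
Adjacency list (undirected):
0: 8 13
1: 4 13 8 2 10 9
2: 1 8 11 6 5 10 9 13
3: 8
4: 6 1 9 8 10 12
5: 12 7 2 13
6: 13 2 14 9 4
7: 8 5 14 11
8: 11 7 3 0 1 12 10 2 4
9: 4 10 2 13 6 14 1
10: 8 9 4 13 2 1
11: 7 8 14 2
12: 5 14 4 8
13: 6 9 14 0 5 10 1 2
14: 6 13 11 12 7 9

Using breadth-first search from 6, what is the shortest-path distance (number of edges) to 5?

Level 0: 6
Level 1: 2, 4, 9, 13, 14
Level 2: 0, 1, 5, 7, 8, 10, 11, 12
Level 3: 3
5 first appears at level 2.

2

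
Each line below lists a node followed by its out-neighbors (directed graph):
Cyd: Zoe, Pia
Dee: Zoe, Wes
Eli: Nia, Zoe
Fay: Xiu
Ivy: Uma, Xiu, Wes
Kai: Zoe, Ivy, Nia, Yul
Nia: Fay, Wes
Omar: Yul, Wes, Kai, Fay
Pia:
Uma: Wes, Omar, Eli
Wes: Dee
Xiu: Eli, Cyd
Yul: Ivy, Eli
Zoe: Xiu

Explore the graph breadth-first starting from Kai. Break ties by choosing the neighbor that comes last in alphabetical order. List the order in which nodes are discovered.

Visit Kai; enqueue Zoe, Yul, Nia, Ivy → queue [Zoe, Yul, Nia, Ivy]
Visit Zoe; enqueue Xiu → queue [Yul, Nia, Ivy, Xiu]
Visit Yul; enqueue Eli → queue [Nia, Ivy, Xiu, Eli]
Visit Nia; enqueue Wes, Fay → queue [Ivy, Xiu, Eli, Wes, Fay]
Visit Ivy; enqueue Uma → queue [Xiu, Eli, Wes, Fay, Uma]
Visit Xiu; enqueue Cyd → queue [Eli, Wes, Fay, Uma, Cyd]
Visit Eli → queue [Wes, Fay, Uma, Cyd]
Visit Wes; enqueue Dee → queue [Fay, Uma, Cyd, Dee]
Visit Fay → queue [Uma, Cyd, Dee]
Visit Uma; enqueue Omar → queue [Cyd, Dee, Omar]
Visit Cyd; enqueue Pia → queue [Dee, Omar, Pia]
Visit Dee → queue [Omar, Pia]
Visit Omar → queue [Pia]
Visit Pia → queue []

Kai Zoe Yul Nia Ivy Xiu Eli Wes Fay Uma Cyd Dee Omar Pia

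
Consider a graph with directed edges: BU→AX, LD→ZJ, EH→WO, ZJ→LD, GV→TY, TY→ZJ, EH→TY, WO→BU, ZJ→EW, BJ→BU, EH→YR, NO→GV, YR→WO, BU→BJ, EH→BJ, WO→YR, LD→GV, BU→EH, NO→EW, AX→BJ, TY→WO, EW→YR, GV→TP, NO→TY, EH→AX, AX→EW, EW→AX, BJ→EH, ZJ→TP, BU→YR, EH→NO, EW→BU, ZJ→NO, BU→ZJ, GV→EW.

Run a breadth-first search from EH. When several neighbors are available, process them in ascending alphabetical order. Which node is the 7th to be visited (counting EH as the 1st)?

Visit EH; enqueue AX, BJ, NO, TY, WO, YR → queue [AX, BJ, NO, TY, WO, YR]
Visit AX; enqueue EW → queue [BJ, NO, TY, WO, YR, EW]
Visit BJ; enqueue BU → queue [NO, TY, WO, YR, EW, BU]
Visit NO; enqueue GV → queue [TY, WO, YR, EW, BU, GV]
Visit TY; enqueue ZJ → queue [WO, YR, EW, BU, GV, ZJ]
Visit WO → queue [YR, EW, BU, GV, ZJ]
Visit YR → queue [EW, BU, GV, ZJ]
Visit EW → queue [BU, GV, ZJ]
Visit BU → queue [GV, ZJ]
Visit GV; enqueue TP → queue [ZJ, TP]
Visit ZJ; enqueue LD → queue [TP, LD]
Visit TP → queue [LD]
Visit LD → queue []

Visit order: EH, AX, BJ, NO, TY, WO, YR, EW, BU, GV, ZJ, TP, LD

YR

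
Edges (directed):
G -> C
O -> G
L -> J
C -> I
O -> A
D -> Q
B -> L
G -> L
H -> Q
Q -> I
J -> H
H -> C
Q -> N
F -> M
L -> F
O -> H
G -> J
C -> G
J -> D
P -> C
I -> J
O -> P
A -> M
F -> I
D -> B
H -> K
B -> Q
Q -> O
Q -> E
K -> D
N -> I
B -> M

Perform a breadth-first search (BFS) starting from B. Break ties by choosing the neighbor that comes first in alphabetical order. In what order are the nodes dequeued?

B, L, M, Q, F, J, E, I, N, O, D, H, A, G, P, C, K

Visit B; enqueue L, M, Q → queue [L, M, Q]
Visit L; enqueue F, J → queue [M, Q, F, J]
Visit M → queue [Q, F, J]
Visit Q; enqueue E, I, N, O → queue [F, J, E, I, N, O]
Visit F → queue [J, E, I, N, O]
Visit J; enqueue D, H → queue [E, I, N, O, D, H]
Visit E → queue [I, N, O, D, H]
Visit I → queue [N, O, D, H]
Visit N → queue [O, D, H]
Visit O; enqueue A, G, P → queue [D, H, A, G, P]
Visit D → queue [H, A, G, P]
Visit H; enqueue C, K → queue [A, G, P, C, K]
Visit A → queue [G, P, C, K]
Visit G → queue [P, C, K]
Visit P → queue [C, K]
Visit C → queue [K]
Visit K → queue []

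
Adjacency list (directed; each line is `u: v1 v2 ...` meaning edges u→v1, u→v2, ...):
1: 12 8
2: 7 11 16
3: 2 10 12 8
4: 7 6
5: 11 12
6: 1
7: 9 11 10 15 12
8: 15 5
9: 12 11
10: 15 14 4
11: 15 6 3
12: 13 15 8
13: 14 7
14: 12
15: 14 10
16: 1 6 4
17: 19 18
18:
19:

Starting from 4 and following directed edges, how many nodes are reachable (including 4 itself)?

BFS from 4 visits: 4, 7, 6, 9, 11, 10, 15, 12, 1, 3, 14, 13, 8, 2, 5, 16
Reachable nodes: 16 of 19 total.

16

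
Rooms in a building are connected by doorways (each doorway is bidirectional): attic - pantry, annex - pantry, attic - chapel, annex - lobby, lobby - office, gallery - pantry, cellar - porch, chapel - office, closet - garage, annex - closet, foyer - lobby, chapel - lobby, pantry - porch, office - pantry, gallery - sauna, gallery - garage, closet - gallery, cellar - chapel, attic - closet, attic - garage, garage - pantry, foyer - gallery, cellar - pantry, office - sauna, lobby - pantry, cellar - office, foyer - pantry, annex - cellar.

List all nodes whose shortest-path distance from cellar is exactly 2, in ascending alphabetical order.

Level 0: cellar
Level 1: annex, chapel, office, pantry, porch
Level 2: attic, closet, foyer, gallery, garage, lobby, sauna

attic, closet, foyer, gallery, garage, lobby, sauna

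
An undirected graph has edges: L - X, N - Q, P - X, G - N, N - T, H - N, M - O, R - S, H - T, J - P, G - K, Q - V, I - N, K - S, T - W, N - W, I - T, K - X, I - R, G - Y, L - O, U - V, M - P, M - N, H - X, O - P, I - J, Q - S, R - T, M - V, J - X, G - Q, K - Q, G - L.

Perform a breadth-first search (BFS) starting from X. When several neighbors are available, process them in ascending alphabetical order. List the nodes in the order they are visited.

X, H, J, K, L, P, N, T, I, G, Q, S, O, M, W, R, Y, V, U

Visit X; enqueue H, J, K, L, P → queue [H, J, K, L, P]
Visit H; enqueue N, T → queue [J, K, L, P, N, T]
Visit J; enqueue I → queue [K, L, P, N, T, I]
Visit K; enqueue G, Q, S → queue [L, P, N, T, I, G, Q, S]
Visit L; enqueue O → queue [P, N, T, I, G, Q, S, O]
Visit P; enqueue M → queue [N, T, I, G, Q, S, O, M]
Visit N; enqueue W → queue [T, I, G, Q, S, O, M, W]
Visit T; enqueue R → queue [I, G, Q, S, O, M, W, R]
Visit I → queue [G, Q, S, O, M, W, R]
Visit G; enqueue Y → queue [Q, S, O, M, W, R, Y]
Visit Q; enqueue V → queue [S, O, M, W, R, Y, V]
Visit S → queue [O, M, W, R, Y, V]
Visit O → queue [M, W, R, Y, V]
Visit M → queue [W, R, Y, V]
Visit W → queue [R, Y, V]
Visit R → queue [Y, V]
Visit Y → queue [V]
Visit V; enqueue U → queue [U]
Visit U → queue []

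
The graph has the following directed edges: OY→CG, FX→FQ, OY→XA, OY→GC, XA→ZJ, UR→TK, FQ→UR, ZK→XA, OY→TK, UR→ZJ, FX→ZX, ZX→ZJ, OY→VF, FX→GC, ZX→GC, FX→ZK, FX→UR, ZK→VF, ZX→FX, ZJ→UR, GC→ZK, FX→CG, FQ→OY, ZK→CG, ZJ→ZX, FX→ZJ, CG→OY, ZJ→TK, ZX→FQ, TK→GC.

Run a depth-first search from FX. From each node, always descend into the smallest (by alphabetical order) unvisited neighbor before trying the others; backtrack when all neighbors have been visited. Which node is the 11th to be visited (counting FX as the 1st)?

Visit FX
FX → CG
CG → OY
OY → GC
GC → ZK
ZK → VF
ZK → XA
XA → ZJ
ZJ → TK
ZJ → UR
ZJ → ZX
ZX → FQ

Visit order: FX, CG, OY, GC, ZK, VF, XA, ZJ, TK, UR, ZX, FQ

ZX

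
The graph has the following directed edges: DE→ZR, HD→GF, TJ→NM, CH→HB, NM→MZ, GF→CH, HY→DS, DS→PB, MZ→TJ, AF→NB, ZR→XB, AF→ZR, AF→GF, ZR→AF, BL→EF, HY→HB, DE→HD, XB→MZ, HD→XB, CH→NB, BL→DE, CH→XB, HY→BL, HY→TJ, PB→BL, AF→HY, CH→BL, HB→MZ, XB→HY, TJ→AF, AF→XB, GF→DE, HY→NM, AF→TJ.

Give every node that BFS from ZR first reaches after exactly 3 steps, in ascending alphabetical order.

Level 0: ZR
Level 1: AF, XB
Level 2: GF, HY, MZ, NB, TJ
Level 3: BL, CH, DE, DS, HB, NM
Level 4: EF, HD, PB

BL, CH, DE, DS, HB, NM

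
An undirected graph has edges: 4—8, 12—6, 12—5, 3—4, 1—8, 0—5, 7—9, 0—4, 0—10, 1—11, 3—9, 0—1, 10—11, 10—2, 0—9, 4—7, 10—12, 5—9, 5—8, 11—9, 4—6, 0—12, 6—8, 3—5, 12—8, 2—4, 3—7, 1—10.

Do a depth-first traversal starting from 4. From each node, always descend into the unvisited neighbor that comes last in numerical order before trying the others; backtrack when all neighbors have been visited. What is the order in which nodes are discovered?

4 8 12 10 11 9 7 3 5 0 1 2 6

Visit 4
4 → 8
8 → 12
12 → 10
10 → 11
11 → 9
9 → 7
7 → 3
3 → 5
5 → 0
0 → 1
10 → 2
12 → 6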